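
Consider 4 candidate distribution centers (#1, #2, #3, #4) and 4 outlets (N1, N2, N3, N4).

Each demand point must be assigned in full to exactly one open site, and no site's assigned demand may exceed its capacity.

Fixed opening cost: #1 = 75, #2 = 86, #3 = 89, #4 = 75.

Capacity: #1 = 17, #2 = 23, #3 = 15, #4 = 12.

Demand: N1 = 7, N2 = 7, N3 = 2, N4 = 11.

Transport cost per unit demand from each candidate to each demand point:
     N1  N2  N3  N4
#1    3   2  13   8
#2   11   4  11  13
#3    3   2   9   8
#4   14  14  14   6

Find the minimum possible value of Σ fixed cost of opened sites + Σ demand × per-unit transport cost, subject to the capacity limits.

Open {#1, #4}; cheapest assignment that respects the capacities:
  #1 (cap 17, load 16): N1, N2, N3 — cost 7×3 + 7×2 + 2×13 = 61
  #4 (cap 12, load 11): N4 — cost 11×6 = 66
  Shipping 127, fixed 150 → total 277.
  Any other capacity-feasible assignment to {#1, #4} ships for at least 127.
Compare {#1, #3}: its best feasible assignment gives total 305.
Compare {#2, #4}: its best feasible assignment gives total 354.
Every other set of open sites that can feasibly serve all demand totals ≥ 305 even under its best assignment. Minimum: 277.

277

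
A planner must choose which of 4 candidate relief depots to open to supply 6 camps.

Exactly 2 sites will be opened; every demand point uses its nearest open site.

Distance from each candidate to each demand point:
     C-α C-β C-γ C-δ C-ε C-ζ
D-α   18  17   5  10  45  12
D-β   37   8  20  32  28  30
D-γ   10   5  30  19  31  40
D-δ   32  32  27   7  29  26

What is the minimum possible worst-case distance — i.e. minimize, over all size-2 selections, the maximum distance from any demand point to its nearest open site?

Open {D-α, D-β}.
  Farthest demand point is C-ε at distance 28 (to D-β); all others are ≤ 28.
With {D-α, D-δ} the worst case is 29.
With {D-γ, D-δ} the worst case is 29.
No size-2 selection achieves below 28.

28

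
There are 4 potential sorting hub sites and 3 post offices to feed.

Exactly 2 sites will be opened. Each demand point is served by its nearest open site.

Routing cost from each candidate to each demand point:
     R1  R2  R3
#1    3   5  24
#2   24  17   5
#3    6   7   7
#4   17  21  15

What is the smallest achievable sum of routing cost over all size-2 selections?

13

Open {#1, #2}.
  R1→#1 3, R2→#1 5, R3→#2 5  ⇒ total 13.
Compare {#1, #3}: total 15.
Compare {#2, #3}: total 18.
No size-2 selection does better; minimum is 13.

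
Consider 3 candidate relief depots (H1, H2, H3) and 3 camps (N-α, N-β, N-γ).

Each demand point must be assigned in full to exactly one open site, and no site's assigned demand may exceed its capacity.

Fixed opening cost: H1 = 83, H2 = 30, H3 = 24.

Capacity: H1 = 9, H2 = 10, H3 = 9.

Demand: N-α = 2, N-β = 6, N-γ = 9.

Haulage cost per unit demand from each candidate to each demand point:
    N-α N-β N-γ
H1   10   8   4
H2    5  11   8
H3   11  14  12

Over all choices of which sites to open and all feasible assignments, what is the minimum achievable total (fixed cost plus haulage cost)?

Open {H1, H2}; cheapest assignment that respects the capacities:
  H1 (cap 9, load 9): N-γ — cost 9×4 = 36
  H2 (cap 10, load 8): N-α, N-β — cost 2×5 + 6×11 = 76
  Shipping 112, fixed 113 → total 225.
  Any other capacity-feasible assignment to {H1, H2} ships for at least 112.
Compare {H2, H3}: its best feasible assignment gives total 232.
Compare {H1, H3}: its best feasible assignment gives total 249.
Every other set of open sites that can feasibly serve all demand totals ≥ 232 even under its best assignment. Minimum: 225.

225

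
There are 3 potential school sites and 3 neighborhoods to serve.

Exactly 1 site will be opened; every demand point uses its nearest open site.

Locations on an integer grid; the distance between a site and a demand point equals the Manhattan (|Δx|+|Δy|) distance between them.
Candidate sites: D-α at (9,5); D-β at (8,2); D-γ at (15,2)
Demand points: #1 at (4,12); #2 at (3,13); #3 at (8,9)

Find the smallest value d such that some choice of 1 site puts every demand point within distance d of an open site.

Open {D-α}.
  Farthest demand point is #2 at distance 14 (to D-α); all others are ≤ 14.
With {D-β} the worst case is 16.
With {D-γ} the worst case is 23.
No size-1 selection achieves below 14.

14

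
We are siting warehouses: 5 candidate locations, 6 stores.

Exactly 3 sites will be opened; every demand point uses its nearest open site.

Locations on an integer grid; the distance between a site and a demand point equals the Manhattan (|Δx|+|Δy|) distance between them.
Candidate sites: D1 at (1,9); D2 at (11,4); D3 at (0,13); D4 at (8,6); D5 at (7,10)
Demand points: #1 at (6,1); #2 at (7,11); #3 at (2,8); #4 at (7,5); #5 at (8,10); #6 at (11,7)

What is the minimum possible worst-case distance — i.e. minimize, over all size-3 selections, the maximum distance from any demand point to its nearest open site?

7

Open {D1, D2, D4}.
  Farthest demand point is #1 at distance 7 (to D4); all others are ≤ 7.
With {D1, D3, D4} the worst case is 7.
With {D1, D4, D5} the worst case is 7.
No size-3 selection achieves below 7.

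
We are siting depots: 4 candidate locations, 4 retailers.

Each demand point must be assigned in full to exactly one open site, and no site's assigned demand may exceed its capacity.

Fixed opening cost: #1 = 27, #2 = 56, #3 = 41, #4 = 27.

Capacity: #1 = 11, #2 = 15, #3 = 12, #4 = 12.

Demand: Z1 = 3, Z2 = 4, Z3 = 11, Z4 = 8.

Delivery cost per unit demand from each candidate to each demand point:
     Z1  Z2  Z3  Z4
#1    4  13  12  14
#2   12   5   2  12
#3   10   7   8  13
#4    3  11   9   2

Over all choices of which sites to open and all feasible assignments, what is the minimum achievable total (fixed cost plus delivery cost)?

150

Open {#2, #4}; cheapest assignment that respects the capacities:
  #2 (cap 15, load 15): Z2, Z3 — cost 4×5 + 11×2 = 42
  #4 (cap 12, load 11): Z1, Z4 — cost 3×3 + 8×2 = 25
  Shipping 67, fixed 83 → total 150.
  Any other capacity-feasible assignment to {#2, #4} ships for at least 67.
Compare {#1, #2, #4}: its best feasible assignment gives total 177.
Compare {#2, #3, #4}: its best feasible assignment gives total 191.
Every other set of open sites that can feasibly serve all demand totals ≥ 177 even under its best assignment. Minimum: 150.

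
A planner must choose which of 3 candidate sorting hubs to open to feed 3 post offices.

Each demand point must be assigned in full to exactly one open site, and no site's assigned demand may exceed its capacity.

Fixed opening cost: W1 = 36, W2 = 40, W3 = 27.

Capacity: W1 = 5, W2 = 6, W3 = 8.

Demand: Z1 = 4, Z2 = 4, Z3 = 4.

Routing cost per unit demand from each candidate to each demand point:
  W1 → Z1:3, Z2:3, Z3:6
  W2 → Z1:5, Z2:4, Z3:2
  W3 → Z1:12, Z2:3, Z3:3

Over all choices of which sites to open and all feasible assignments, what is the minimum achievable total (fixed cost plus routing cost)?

Open {W1, W3}; cheapest assignment that respects the capacities:
  W1 (cap 5, load 4): Z1 — cost 4×3 = 12
  W3 (cap 8, load 8): Z2, Z3 — cost 4×3 + 4×3 = 24
  Shipping 36, fixed 63 → total 99.
  Any other capacity-feasible assignment to {W1, W3} ships for at least 36.
Compare {W2, W3}: its best feasible assignment gives total 111.
Compare {W1, W2, W3}: its best feasible assignment gives total 135.
Every other set of open sites that can feasibly serve all demand totals ≥ 111 even under its best assignment. Minimum: 99.

99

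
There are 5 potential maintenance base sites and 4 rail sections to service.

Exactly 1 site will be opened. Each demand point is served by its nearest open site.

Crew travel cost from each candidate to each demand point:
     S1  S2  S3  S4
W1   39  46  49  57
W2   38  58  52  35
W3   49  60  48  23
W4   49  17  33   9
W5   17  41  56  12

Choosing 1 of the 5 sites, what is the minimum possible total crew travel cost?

108

Open {W4}.
  S1→W4 49, S2→W4 17, S3→W4 33, S4→W4 9  ⇒ total 108.
Compare {W5}: total 126.
Compare {W3}: total 180.
No size-1 selection does better; minimum is 108.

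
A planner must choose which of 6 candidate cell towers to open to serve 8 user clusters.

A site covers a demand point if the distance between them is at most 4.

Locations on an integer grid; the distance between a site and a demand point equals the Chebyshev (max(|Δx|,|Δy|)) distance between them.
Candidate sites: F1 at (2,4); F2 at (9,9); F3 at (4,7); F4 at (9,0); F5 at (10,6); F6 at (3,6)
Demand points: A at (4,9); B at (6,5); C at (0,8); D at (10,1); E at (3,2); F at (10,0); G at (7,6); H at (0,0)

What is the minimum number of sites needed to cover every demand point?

3

Coverage sets (demand points within 4 of each site):
  F1: {B, C, E, H}
  F2: {B, G}
  F3: {A, B, C, G}
  F4: {D, F}
  F5: {B, G}
  F6: {A, B, C, E, G}
No 2 sites suffice: every size-2 union leaves at least one demand point uncovered.
But {F1, F3, F4} covers everything, so the minimum is 3.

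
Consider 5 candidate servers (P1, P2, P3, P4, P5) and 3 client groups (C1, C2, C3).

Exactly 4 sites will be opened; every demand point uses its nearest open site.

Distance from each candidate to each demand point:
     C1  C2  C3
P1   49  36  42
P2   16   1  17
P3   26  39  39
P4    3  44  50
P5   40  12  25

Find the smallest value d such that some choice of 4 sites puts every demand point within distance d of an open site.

17

Open {P1, P2, P3, P4}.
  Farthest demand point is C3 at distance 17 (to P2); all others are ≤ 17.
With {P1, P2, P3, P5} the worst case is 17.
With {P1, P2, P4, P5} the worst case is 17.
No size-4 selection achieves below 17.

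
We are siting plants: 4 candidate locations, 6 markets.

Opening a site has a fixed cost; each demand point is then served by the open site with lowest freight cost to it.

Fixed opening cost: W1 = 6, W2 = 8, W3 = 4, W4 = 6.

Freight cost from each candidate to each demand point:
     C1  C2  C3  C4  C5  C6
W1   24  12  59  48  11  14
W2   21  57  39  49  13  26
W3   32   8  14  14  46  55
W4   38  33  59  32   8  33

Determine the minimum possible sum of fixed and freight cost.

Open {W1, W3}: assign each demand point to its cheapest open site.
  C1→W1 24, C2→W3 8, C3→W3 14, C4→W3 14, C5→W1 11, C6→W1 14
  freight cost 85, fixed 10 → total 95.
Compare {W1, W3, W4}: freight cost 82 + fixed 16 = 98.
Compare {W1, W2, W3}: freight cost 82 + fixed 18 = 100.
Compare {W1, W2, W3, W4}: freight cost 79 + fixed 24 = 103.
All other subsets cost ≥ 98. Minimum total cost: 95.

95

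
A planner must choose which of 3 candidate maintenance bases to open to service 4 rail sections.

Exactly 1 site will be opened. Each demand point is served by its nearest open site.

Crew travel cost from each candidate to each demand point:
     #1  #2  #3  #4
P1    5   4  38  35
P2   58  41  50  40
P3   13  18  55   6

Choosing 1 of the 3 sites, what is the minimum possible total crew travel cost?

82

Open {P1}.
  #1→P1 5, #2→P1 4, #3→P1 38, #4→P1 35  ⇒ total 82.
Compare {P3}: total 92.
Compare {P2}: total 189.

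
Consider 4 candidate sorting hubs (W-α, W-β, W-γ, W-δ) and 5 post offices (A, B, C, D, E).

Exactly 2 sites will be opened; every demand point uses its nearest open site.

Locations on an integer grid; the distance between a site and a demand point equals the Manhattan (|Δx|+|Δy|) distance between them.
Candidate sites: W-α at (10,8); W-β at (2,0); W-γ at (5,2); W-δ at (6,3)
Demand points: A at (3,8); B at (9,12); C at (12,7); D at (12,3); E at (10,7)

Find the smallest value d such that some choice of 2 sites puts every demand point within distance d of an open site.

7

Open {W-α, W-β}.
  Farthest demand point is A at distance 7 (to W-α); all others are ≤ 7.
With {W-α, W-γ} the worst case is 7.
With {W-α, W-δ} the worst case is 7.
No size-2 selection achieves below 7.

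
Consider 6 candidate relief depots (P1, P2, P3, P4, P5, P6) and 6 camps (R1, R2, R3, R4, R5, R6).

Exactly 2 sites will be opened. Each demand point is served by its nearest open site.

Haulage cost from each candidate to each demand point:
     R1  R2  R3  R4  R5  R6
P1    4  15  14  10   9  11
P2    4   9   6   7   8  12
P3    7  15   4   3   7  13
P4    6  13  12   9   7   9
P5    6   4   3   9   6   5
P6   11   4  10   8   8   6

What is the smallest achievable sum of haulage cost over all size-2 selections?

Open {P3, P5}.
  R1→P5 6, R2→P5 4, R3→P5 3, R4→P3 3, R5→P5 6, R6→P5 5  ⇒ total 27.
Compare {P2, P5}: total 29.
Compare {P1, P5}: total 31.
No size-2 selection does better; minimum is 27.

27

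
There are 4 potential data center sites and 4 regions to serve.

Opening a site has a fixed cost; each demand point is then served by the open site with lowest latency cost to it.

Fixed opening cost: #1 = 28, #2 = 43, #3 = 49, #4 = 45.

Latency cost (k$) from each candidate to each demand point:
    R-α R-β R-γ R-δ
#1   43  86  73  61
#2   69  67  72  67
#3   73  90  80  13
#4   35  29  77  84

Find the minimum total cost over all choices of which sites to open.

Open {#3, #4}: assign each demand point to its cheapest open site.
  R-α→#4 35, R-β→#4 29, R-γ→#4 77, R-δ→#3 13
  latency cost 154, fixed 94 → total 248.
Compare {#4}: latency cost 225 + fixed 45 = 270.
Compare {#1, #4}: latency cost 198 + fixed 73 = 271.
Compare {#1, #3, #4}: latency cost 150 + fixed 122 = 272.
All other subsets cost ≥ 270. Minimum total cost: 248.

248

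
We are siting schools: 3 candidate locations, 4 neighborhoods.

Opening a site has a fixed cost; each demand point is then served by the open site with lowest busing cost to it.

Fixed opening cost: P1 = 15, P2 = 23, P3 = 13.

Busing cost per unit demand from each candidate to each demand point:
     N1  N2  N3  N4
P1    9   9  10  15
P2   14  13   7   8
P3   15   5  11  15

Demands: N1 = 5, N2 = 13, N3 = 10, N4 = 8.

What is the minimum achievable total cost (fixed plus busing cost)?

Open {P1, P2, P3}: assign each demand point to its cheapest open site.
  N1→P1 5×9=45, N2→P3 13×5=65, N3→P2 10×7=70, N4→P2 8×8=64
  busing cost 244, fixed 51 → total 295.
Compare {P2, P3}: busing cost 269 + fixed 36 = 305.
Compare {P1, P2}: busing cost 296 + fixed 38 = 334.
Compare {P1, P3}: busing cost 330 + fixed 28 = 358.
All other subsets cost ≥ 305. Minimum total cost: 295.

295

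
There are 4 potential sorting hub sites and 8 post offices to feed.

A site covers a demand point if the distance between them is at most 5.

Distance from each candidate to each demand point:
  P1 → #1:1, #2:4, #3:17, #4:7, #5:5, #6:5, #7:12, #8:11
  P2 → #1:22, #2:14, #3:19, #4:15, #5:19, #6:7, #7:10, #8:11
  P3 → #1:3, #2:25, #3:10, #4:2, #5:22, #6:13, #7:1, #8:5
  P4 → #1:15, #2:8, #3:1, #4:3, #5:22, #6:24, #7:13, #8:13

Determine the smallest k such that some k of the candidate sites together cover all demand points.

3

Coverage sets (demand points within 5 of each site):
  P1: {#1, #2, #5, #6}
  P2: {}
  P3: {#1, #4, #7, #8}
  P4: {#3, #4}
No 2 sites suffice: every size-2 union leaves at least one demand point uncovered.
But {P1, P3, P4} covers everything, so the minimum is 3.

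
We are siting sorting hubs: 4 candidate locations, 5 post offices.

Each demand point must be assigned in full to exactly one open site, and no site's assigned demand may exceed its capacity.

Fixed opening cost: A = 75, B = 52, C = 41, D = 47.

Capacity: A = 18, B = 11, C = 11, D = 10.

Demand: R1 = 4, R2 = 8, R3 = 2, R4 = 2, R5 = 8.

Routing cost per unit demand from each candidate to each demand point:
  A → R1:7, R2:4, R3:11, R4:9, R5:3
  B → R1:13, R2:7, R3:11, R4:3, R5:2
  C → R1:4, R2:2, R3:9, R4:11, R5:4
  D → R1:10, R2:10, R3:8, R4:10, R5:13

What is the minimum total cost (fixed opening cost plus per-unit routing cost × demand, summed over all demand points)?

Open {A, C}; cheapest assignment that respects the capacities:
  A (cap 18, load 14): R1, R4, R5 — cost 4×7 + 2×9 + 8×3 = 70
  C (cap 11, load 10): R2, R3 — cost 8×2 + 2×9 = 34
  Shipping 104, fixed 116 → total 220.
  Any other capacity-feasible assignment to {A, C} ships for at least 104.
Compare {A, B}: its best feasible assignment gives total 231.
Compare {B, C, D}: its best feasible assignment gives total 234.
Every other set of open sites that can feasibly serve all demand totals ≥ 231 even under its best assignment. Minimum: 220.

220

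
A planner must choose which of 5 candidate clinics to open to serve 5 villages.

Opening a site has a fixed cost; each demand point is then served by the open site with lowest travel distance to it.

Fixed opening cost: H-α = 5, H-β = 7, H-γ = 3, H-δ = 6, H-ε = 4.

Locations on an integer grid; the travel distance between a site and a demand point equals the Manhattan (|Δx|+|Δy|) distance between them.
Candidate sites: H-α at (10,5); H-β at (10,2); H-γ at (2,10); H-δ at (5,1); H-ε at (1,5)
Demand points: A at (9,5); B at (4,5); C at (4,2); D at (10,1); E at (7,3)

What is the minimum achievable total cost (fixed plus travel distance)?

Open {H-α, H-δ}: assign each demand point to its cheapest open site.
  A→H-α 1, B→H-δ 5, C→H-δ 2, D→H-α 4, E→H-δ 4
  travel distance 16, fixed 11 → total 27.
Compare {H-α, H-ε}: travel distance 19 + fixed 9 = 28.
Compare {H-β, H-δ}: travel distance 16 + fixed 13 = 29.
Compare {H-β, H-ε}: travel distance 18 + fixed 11 = 29.
All other subsets cost ≥ 28. Minimum total cost: 27.

27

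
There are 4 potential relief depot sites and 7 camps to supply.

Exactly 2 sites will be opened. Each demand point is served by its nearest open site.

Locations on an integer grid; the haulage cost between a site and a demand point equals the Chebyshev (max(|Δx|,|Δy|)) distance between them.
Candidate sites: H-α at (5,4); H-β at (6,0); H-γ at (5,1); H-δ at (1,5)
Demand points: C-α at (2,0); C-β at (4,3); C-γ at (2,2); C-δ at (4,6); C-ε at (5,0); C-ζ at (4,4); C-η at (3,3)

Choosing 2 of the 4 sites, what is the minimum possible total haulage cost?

Open {H-α, H-γ}.
  C-α→H-γ 3, C-β→H-α 1, C-γ→H-α 3, C-δ→H-α 2, C-ε→H-γ 1, C-ζ→H-α 1, C-η→H-α 2  ⇒ total 13.
Compare {H-α, H-β}: total 14.
Compare {H-α, H-δ}: total 17.
No size-2 selection does better; minimum is 13.

13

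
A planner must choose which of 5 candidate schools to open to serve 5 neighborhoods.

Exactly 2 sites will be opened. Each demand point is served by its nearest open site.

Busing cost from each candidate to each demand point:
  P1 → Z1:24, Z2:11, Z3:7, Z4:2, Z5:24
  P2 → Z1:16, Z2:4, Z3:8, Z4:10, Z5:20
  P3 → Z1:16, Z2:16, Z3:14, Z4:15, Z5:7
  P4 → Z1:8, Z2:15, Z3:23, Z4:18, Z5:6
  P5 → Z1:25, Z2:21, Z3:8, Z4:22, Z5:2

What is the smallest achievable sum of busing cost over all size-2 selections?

Open {P1, P4}.
  Z1→P4 8, Z2→P1 11, Z3→P1 7, Z4→P1 2, Z5→P4 6  ⇒ total 34.
Compare {P2, P4}: total 36.
Compare {P2, P5}: total 40.
No size-2 selection does better; minimum is 34.

34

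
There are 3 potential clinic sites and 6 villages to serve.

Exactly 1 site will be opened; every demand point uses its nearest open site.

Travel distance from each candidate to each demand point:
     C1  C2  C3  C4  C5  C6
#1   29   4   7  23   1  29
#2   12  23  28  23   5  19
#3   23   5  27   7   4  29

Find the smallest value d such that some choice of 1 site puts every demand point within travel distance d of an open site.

28

Open {#2}.
  Farthest demand point is C3 at travel distance 28 (to #2); all others are ≤ 28.
With {#1} the worst case is 29.
With {#3} the worst case is 29.
No size-1 selection achieves below 28.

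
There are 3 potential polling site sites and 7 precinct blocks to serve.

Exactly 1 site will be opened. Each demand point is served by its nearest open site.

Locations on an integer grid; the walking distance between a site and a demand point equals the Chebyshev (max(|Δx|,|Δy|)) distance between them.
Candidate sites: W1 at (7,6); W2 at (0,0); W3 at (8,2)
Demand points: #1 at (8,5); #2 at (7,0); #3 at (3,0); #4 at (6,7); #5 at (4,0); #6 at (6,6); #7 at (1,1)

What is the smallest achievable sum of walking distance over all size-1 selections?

27

Open {W1}.
  #1→W1 1, #2→W1 6, #3→W1 6, #4→W1 1, #5→W1 6, #6→W1 1, #7→W1 6  ⇒ total 27.
Compare {W3}: total 30.
Compare {W2}: total 36.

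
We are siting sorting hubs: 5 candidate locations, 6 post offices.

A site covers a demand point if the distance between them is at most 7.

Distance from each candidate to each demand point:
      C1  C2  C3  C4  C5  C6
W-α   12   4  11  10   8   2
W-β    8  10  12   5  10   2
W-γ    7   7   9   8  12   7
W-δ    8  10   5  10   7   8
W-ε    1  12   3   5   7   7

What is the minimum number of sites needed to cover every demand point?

Coverage sets (demand points within 7 of each site):
  W-α: {C2, C6}
  W-β: {C4, C6}
  W-γ: {C1, C2, C6}
  W-δ: {C3, C5}
  W-ε: {C1, C3, C4, C5, C6}
No single site covers all 6 demand points.
But {W-α, W-ε} covers everything, so the minimum is 2.

2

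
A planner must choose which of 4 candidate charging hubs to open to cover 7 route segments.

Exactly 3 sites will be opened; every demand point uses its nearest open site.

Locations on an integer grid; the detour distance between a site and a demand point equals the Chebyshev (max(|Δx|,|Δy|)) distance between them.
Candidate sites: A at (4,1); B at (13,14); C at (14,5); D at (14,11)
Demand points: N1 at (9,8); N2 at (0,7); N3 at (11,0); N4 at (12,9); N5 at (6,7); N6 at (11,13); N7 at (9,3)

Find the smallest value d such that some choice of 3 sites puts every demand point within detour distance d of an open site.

Open {A, B, C}.
  Farthest demand point is N2 at detour distance 6 (to A); all others are ≤ 6.
With {A, C, D} the worst case is 6.
With {A, B, D} the worst case is 7.
No size-3 selection achieves below 6.

6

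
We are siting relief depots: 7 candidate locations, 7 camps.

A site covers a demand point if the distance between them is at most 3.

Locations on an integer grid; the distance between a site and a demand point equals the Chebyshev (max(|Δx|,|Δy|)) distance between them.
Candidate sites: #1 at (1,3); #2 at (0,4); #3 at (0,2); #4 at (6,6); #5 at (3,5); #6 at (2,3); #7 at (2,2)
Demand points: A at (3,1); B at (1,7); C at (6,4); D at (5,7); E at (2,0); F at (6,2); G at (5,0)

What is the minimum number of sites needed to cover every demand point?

2

Coverage sets (demand points within 3 of each site):
  #1: {A, E}
  #2: {A, B}
  #3: {A, E}
  #4: {C, D}
  #5: {B, C, D, F}
  #6: {A, E, G}
  #7: {A, E, G}
No single site covers all 7 demand points.
But {#5, #6} covers everything, so the minimum is 2.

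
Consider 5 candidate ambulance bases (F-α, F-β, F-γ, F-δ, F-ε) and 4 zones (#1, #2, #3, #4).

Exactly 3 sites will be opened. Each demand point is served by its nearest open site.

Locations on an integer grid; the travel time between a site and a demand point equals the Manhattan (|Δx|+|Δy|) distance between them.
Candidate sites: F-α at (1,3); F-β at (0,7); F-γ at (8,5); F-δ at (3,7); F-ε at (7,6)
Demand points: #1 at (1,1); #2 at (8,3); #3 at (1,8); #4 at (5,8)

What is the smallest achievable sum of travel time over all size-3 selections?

10

Open {F-α, F-γ, F-δ}.
  #1→F-α 2, #2→F-γ 2, #3→F-δ 3, #4→F-δ 3  ⇒ total 10.
Compare {F-α, F-β, F-γ}: total 12.
Compare {F-α, F-β, F-ε}: total 12.
No size-3 selection does better; minimum is 10.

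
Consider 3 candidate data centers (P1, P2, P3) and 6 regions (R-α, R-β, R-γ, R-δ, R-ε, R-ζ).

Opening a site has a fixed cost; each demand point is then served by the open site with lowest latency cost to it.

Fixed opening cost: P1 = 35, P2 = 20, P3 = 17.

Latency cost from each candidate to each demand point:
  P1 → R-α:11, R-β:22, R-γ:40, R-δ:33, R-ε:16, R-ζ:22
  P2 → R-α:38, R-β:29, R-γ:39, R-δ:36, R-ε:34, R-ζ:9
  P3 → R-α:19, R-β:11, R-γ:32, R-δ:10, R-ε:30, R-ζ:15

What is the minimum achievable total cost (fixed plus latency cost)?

Open {P3}: assign each demand point to its cheapest open site.
  R-α→P3 19, R-β→P3 11, R-γ→P3 32, R-δ→P3 10, R-ε→P3 30, R-ζ→P3 15
  latency cost 117, fixed 17 → total 134.
Compare {P1, P3}: latency cost 95 + fixed 52 = 147.
Compare {P2, P3}: latency cost 111 + fixed 37 = 148.
Compare {P1, P2, P3}: latency cost 89 + fixed 72 = 161.
All other subsets cost ≥ 147. Minimum total cost: 134.

134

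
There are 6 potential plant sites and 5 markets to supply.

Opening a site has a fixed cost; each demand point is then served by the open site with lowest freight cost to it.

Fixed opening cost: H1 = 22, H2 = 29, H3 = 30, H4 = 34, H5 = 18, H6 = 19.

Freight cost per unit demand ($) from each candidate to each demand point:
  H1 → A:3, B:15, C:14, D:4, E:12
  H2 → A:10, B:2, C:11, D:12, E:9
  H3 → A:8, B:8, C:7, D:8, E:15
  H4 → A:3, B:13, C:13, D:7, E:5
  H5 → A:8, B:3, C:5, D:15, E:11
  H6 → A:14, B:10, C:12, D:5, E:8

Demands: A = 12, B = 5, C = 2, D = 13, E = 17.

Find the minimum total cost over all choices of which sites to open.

272

Open {H1, H4, H5}: assign each demand point to its cheapest open site.
  A→H1 12×3=36, B→H5 5×3=15, C→H5 2×5=10, D→H1 13×4=52, E→H4 17×5=85
  freight cost 198, fixed 74 → total 272.
Compare {H4, H5, H6}: freight cost 211 + fixed 71 = 282.
Compare {H4, H5}: freight cost 237 + fixed 52 = 289.
Compare {H1, H2, H4}: freight cost 205 + fixed 85 = 290.
All other subsets cost ≥ 282. Minimum total cost: 272.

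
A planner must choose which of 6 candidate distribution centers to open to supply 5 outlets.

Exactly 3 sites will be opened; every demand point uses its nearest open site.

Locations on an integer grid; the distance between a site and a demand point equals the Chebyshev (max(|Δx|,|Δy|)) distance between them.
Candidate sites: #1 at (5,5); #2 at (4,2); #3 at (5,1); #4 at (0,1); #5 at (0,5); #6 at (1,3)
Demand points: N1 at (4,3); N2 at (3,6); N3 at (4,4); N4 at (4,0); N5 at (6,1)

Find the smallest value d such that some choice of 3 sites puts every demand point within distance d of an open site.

Open {#1, #2, #3}.
  Farthest demand point is N2 at distance 2 (to #1); all others are ≤ 2.
With {#1, #2, #4} the worst case is 2.
With {#1, #2, #5} the worst case is 2.
No size-3 selection achieves below 2.

2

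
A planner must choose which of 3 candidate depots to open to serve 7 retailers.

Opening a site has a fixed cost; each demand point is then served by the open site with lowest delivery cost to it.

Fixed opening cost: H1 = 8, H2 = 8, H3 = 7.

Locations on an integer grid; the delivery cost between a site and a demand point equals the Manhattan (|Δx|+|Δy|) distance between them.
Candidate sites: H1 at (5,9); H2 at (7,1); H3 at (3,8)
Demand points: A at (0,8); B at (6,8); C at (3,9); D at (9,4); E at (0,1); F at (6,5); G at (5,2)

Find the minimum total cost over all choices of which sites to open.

42

Open {H2, H3}: assign each demand point to its cheapest open site.
  A→H3 3, B→H3 3, C→H3 1, D→H2 5, E→H2 7, F→H2 5, G→H2 3
  delivery cost 27, fixed 15 → total 42.
Compare {H1, H2}: delivery cost 30 + fixed 16 = 46.
Compare {H3}: delivery cost 41 + fixed 7 = 48.
Compare {H1, H2, H3}: delivery cost 26 + fixed 23 = 49.
All other subsets cost ≥ 46. Minimum total cost: 42.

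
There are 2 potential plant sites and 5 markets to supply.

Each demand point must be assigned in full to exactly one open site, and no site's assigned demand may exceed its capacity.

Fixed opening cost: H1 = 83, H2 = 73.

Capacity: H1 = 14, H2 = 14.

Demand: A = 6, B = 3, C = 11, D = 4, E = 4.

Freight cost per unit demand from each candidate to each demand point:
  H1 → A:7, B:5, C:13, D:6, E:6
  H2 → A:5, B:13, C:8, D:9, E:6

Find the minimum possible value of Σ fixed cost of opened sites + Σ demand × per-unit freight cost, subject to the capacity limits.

373

Open {H1, H2}; cheapest assignment that respects the capacities:
  H1 (cap 14, load 14): A, D, E — cost 6×7 + 4×6 + 4×6 = 90
  H2 (cap 14, load 14): B, C — cost 3×13 + 11×8 = 127
  Shipping 217, fixed 156 → total 373.
  Any other capacity-feasible assignment to {H1, H2} ships for at least 217.
Total demand is 28 and no other set of sites has combined capacity ≥ 28, so {H1, H2} is the only feasible choice of open sites. Minimum: 373.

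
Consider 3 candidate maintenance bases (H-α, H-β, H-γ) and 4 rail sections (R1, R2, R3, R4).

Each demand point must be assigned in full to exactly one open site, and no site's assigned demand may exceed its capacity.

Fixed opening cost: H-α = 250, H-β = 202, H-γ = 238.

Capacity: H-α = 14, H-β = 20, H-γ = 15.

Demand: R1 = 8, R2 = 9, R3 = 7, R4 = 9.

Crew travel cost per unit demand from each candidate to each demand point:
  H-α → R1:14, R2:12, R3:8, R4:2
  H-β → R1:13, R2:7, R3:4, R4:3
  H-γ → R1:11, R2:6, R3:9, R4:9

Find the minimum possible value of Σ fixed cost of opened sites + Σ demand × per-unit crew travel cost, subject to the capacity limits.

681

Open {H-β, H-γ}; cheapest assignment that respects the capacities:
  H-β (cap 20, load 18): R2, R4 — cost 9×7 + 9×3 = 90
  H-γ (cap 15, load 15): R1, R3 — cost 8×11 + 7×9 = 151
  Shipping 241, fixed 440 → total 681.
  Any other capacity-feasible assignment to {H-β, H-γ} ships for at least 241.
Compare {H-α, H-β, H-γ}: its best feasible assignment gives total 887.
Every other set of open sites that can feasibly serve all demand totals ≥ 887 even under its best assignment. Minimum: 681.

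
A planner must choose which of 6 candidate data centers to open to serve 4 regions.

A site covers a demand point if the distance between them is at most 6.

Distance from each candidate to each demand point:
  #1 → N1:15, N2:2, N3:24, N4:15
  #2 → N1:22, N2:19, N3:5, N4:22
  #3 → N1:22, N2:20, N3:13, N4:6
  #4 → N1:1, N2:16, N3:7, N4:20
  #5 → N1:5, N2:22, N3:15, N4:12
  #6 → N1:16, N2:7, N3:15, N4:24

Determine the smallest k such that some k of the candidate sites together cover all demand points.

Coverage sets (demand points within 6 of each site):
  #1: {N2}
  #2: {N3}
  #3: {N4}
  #4: {N1}
  #5: {N1}
  #6: {}
No 3 sites suffice: every size-3 union leaves at least one demand point uncovered.
But {#1, #2, #3, #4} covers everything, so the minimum is 4.

4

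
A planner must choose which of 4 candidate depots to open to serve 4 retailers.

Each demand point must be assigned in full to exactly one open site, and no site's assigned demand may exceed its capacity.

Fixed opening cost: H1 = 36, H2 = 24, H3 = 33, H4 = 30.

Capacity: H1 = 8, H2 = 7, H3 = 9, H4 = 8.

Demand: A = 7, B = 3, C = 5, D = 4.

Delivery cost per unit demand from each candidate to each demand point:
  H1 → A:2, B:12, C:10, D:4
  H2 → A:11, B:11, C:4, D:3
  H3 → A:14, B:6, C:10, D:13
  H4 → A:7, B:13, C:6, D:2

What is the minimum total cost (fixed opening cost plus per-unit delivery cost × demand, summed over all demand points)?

Open {H1, H2, H4}; cheapest assignment that respects the capacities:
  H1 (cap 8, load 7): A — cost 7×2 = 14
  H2 (cap 7, load 5): C — cost 5×4 = 20
  H4 (cap 8, load 7): B, D — cost 3×13 + 4×2 = 47
  Shipping 81, fixed 90 → total 171.
  Any other capacity-feasible assignment to {H1, H2, H4} ships for at least 81.
Compare {H1, H2, H3, H4}: its best feasible assignment gives total 183.
Compare {H1, H2, H3}: its best feasible assignment gives total 187.
Every other set of open sites that can feasibly serve all demand totals ≥ 183 even under its best assignment. Minimum: 171.

171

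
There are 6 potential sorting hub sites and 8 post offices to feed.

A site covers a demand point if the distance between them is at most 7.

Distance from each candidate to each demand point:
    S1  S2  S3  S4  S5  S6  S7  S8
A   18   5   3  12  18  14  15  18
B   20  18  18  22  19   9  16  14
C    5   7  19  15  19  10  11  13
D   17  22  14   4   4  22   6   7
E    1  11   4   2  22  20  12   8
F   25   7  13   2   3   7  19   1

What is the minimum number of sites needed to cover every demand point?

3

Coverage sets (demand points within 7 of each site):
  A: {S2, S3}
  B: {}
  C: {S1, S2}
  D: {S4, S5, S7, S8}
  E: {S1, S3, S4}
  F: {S2, S4, S5, S6, S8}
No 2 sites suffice: every size-2 union leaves at least one demand point uncovered.
But {D, E, F} covers everything, so the minimum is 3.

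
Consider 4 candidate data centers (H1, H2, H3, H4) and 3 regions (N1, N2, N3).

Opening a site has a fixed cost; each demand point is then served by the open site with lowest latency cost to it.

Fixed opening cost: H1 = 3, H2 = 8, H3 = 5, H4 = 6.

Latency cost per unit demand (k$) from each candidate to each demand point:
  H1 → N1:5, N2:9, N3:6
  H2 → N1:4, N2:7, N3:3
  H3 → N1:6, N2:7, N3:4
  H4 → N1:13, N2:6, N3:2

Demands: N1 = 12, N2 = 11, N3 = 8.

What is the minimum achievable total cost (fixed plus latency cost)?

144

Open {H2, H4}: assign each demand point to its cheapest open site.
  N1→H2 12×4=48, N2→H4 11×6=66, N3→H4 8×2=16
  latency cost 130, fixed 14 → total 144.
Compare {H1, H2, H4}: latency cost 130 + fixed 17 = 147.
Compare {H2, H3, H4}: latency cost 130 + fixed 19 = 149.
Compare {H1, H4}: latency cost 142 + fixed 9 = 151.
All other subsets cost ≥ 147. Minimum total cost: 144.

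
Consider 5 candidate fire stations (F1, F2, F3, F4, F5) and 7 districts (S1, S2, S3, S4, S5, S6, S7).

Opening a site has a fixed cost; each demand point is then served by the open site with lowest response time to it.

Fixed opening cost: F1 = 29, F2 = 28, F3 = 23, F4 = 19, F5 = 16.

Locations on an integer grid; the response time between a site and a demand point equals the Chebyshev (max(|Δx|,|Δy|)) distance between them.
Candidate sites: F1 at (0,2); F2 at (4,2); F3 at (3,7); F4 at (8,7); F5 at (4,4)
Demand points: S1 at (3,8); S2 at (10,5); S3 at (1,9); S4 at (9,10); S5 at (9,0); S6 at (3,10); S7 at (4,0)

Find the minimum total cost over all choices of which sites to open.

52

Open {F5}: assign each demand point to its cheapest open site.
  S1→F5 4, S2→F5 6, S3→F5 5, S4→F5 6, S5→F5 5, S6→F5 6, S7→F5 4
  response time 36, fixed 16 → total 52.
Compare {F4}: response time 36 + fixed 19 = 55.
Compare {F3}: response time 33 + fixed 23 = 56.
Compare {F4, F5}: response time 28 + fixed 35 = 63.
All other subsets cost ≥ 55. Minimum total cost: 52.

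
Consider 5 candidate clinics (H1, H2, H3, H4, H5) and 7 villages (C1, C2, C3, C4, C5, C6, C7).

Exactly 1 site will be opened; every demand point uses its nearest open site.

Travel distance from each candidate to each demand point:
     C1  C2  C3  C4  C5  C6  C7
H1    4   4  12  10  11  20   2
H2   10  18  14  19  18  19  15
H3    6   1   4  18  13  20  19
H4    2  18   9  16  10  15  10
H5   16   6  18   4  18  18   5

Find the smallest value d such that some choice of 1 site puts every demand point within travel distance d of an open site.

18

Open {H4}.
  Farthest demand point is C2 at travel distance 18 (to H4); all others are ≤ 18.
With {H5} the worst case is 18.
With {H2} the worst case is 19.
No size-1 selection achieves below 18.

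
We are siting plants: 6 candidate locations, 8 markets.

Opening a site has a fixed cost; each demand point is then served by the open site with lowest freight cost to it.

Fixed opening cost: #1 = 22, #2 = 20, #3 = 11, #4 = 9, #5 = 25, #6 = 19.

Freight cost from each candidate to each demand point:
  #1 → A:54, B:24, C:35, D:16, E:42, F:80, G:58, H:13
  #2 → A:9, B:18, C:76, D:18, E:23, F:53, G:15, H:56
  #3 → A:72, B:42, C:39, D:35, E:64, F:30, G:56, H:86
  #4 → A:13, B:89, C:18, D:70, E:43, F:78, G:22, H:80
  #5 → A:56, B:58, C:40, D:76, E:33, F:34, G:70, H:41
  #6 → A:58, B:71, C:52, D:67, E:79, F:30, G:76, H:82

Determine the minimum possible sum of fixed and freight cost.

Open {#1, #2, #3, #4}: assign each demand point to its cheapest open site.
  A→#2 9, B→#2 18, C→#4 18, D→#1 16, E→#2 23, F→#3 30, G→#2 15, H→#1 13
  freight cost 142, fixed 62 → total 204.
Compare {#1, #2, #3}: freight cost 159 + fixed 53 = 212.
Compare {#1, #2, #4, #6}: freight cost 142 + fixed 70 = 212.
Compare {#1, #2, #4}: freight cost 165 + fixed 51 = 216.
All other subsets cost ≥ 212. Minimum total cost: 204.

204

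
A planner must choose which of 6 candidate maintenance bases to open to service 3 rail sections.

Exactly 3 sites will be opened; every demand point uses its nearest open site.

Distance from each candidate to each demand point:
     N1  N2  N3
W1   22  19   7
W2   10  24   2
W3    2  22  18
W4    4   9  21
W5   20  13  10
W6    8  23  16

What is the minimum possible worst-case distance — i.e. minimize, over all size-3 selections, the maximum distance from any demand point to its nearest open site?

9

Open {W1, W2, W4}.
  Farthest demand point is N2 at distance 9 (to W4); all others are ≤ 9.
With {W1, W3, W4} the worst case is 9.
With {W1, W4, W5} the worst case is 9.
No size-3 selection achieves below 9.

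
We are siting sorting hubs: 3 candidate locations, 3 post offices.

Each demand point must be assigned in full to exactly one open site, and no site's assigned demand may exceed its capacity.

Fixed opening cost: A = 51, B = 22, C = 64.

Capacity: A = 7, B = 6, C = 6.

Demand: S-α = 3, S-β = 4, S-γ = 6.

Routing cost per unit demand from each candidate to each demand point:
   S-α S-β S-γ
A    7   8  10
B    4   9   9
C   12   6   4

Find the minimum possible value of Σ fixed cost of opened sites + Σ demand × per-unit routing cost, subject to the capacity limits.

Open {A, B}; cheapest assignment that respects the capacities:
  A (cap 7, load 7): S-α, S-β — cost 3×7 + 4×8 = 53
  B (cap 6, load 6): S-γ — cost 6×9 = 54
  Shipping 107, fixed 73 → total 180.
  Any other capacity-feasible assignment to {A, B} ships for at least 107.
Compare {A, C}: its best feasible assignment gives total 192.
Compare {A, B, C}: its best feasible assignment gives total 205.
Every other set of open sites that can feasibly serve all demand totals ≥ 192 even under its best assignment. Minimum: 180.

180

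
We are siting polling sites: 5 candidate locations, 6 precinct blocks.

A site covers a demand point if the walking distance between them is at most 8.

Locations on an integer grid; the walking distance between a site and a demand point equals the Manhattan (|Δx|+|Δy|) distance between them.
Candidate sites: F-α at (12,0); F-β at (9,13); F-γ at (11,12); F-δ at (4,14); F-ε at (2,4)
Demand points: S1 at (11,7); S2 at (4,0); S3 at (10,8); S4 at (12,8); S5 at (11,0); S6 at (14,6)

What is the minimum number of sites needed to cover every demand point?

Coverage sets (demand points within 8 of each site):
  F-α: {S1, S2, S4, S5, S6}
  F-β: {S1, S3, S4}
  F-γ: {S1, S3, S4}
  F-δ: {}
  F-ε: {S2}
No single site covers all 6 demand points.
But {F-α, F-β} covers everything, so the minimum is 2.

2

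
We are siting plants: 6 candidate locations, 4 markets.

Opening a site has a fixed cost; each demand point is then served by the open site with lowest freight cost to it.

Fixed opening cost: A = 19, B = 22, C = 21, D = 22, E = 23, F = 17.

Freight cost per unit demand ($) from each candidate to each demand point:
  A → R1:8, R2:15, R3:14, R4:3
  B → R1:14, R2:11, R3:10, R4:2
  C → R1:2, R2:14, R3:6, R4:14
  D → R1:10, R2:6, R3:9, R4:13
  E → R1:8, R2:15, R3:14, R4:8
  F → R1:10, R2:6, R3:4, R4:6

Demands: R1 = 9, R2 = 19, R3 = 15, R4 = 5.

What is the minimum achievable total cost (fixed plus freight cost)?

Open {C, F}: assign each demand point to its cheapest open site.
  R1→C 9×2=18, R2→F 19×6=114, R3→F 15×4=60, R4→F 5×6=30
  freight cost 222, fixed 38 → total 260.
Compare {B, C, F}: freight cost 202 + fixed 60 = 262.
Compare {A, C, F}: freight cost 207 + fixed 57 = 264.
Compare {A, B, C, F}: freight cost 202 + fixed 79 = 281.
All other subsets cost ≥ 262. Minimum total cost: 260.

260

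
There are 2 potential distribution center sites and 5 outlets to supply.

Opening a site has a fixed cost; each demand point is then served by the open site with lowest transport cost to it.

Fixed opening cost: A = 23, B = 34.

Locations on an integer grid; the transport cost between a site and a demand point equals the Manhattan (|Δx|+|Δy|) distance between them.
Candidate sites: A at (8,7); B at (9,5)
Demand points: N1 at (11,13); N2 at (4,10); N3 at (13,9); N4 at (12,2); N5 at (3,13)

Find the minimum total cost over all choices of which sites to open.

66

Open {A}: assign each demand point to its cheapest open site.
  N1→A 9, N2→A 7, N3→A 7, N4→A 9, N5→A 11
  transport cost 43, fixed 23 → total 66.
Compare {B}: transport cost 48 + fixed 34 = 82.
Compare {A, B}: transport cost 40 + fixed 57 = 97.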